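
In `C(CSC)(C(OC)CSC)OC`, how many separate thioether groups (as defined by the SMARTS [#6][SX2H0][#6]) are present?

2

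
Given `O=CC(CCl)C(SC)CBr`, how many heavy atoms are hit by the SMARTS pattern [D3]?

2

The query [D3] means: atom with exactly three heavy-atom neighbours.
Check the 10 heavy atoms by environment: 3× C (D2) → no; 2× C (D3) → match; 1× S (D2) → no; 1× C (D1) → no; 1× Cl (D1) → no; 1× Br (D1) → no; 1× O (D1) → no.
That gives 2 matching atoms.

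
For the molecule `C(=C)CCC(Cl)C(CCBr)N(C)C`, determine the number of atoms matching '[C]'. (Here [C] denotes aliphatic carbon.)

10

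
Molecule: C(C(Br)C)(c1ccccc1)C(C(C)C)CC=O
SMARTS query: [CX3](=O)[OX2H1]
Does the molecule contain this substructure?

No

The pattern [CX3](=O)[OX2H1] describes an sp2 carbon double-bonded to O and single-bonded to an -OH oxygen — a carboxylic acid.
The closest candidate here is an aldehyde (-CHO), but there is no singly-bonded oxygen on the carbonyl carbon. No other fragment satisfies the full query, so there is no match.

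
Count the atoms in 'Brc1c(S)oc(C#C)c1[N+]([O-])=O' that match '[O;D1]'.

2

Check the 12 heavy atoms by environment: 1× o (aromatic, D2) → no; 4× c (aromatic, D3) → no; 1× N (charge +1, D3) → no; 1× O (charge -1, D1) → match; 1× O (D1) → match; 1× S (D1) → no; 1× C (D2) → no; 1× C (D1) → no; 1× Br (D1) → no.
Summing the matching environments: 1 + 1 = 2 matching atoms.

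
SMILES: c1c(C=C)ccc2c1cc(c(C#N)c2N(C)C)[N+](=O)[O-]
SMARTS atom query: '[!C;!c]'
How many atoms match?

5

Check the 20 heavy atoms by environment: 10× c (aromatic) → no; 2× N → match; 5× C → no; 1× N (charge +1) → match; 1× O (charge -1) → match; 1× O → match.
Summing the matching environments: 2 + 1 + 1 + 1 = 5 matching atoms.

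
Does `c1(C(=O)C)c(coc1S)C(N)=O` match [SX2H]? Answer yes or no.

Yes

The pattern [SX2H] describes an aliphatic sulfur with two connections, one being H — a thiol.
The molecule carries a thiol (-SH), whose atoms satisfy every constraint of the query, so the pattern matches.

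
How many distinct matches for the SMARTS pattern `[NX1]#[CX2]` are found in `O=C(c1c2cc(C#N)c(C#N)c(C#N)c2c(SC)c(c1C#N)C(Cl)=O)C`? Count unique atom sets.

4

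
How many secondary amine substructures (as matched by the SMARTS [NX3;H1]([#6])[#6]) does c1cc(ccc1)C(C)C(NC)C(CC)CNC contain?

[NX3;H1]([#6])[#6] is the SMARTS for a secondary amine: a trivalent nitrogen with one H, bonded to two carbons.
The molecule carries 2 separate instances of an N-methylamino group (-NHCH3) meeting every constraint; each maps to a distinct set of atoms, giving 2 matches.

2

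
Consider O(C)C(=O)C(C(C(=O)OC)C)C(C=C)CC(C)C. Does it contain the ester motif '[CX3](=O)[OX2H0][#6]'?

The pattern [CX3](=O)[OX2H0][#6] describes a carbonyl carbon bonded to an oxygen that is itself bonded to carbon (no H on that O) — an ester.
The molecule carries a methyl-ester group (-C(=O)OCH3), whose atoms satisfy every constraint of the query, so the pattern matches.

Yes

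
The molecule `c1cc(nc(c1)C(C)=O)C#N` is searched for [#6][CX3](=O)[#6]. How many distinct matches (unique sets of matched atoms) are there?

[#6][CX3](=O)[#6] is the SMARTS for a ketone: a carbonyl carbon (no H) flanked by two carbons.
Exactly one fragment in the molecule meets all constraints, giving 1 match.

1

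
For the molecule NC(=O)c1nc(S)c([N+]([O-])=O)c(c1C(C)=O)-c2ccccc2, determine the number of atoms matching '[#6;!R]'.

3

Check the 22 heavy atoms by environment: 1× n (aromatic, in 6-ring) → no; 11× c (aromatic, in 6-ring) → no; 3× C (acyclic) → match; 3× O (acyclic) → no; 1× N (acyclic) → no; 1× N (charge +1, acyclic) → no; 1× O (charge -1, acyclic) → no; 1× S (acyclic) → no.
That gives 3 matching atoms.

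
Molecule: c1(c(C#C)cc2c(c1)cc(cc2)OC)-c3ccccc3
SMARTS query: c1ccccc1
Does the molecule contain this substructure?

The pattern c1ccccc1 describes six aromatic carbons in a ring — a benzene ring.
The molecule carries a phenyl ring, whose atoms satisfy every constraint of the query, so the pattern matches.

Yes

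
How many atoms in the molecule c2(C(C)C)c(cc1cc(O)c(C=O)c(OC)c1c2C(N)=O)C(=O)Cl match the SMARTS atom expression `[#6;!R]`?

The query [#6;!R] means: carbon not in any ring.
Check the 24 heavy atoms by environment: 10× c (aromatic, in 6-ring) → no; 7× C (acyclic) → match; 5× O (acyclic) → no; 1× Cl (acyclic) → no; 1× N (acyclic) → no.
That gives 7 matching atoms.

7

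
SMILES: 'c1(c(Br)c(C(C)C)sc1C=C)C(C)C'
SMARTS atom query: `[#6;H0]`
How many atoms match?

The query [#6;H0] means: any carbon with no attached hydrogen.
Check the 14 heavy atoms by environment: 1× s (aromatic, H0) → no; 4× c (aromatic, H0) → match; 3× C (H1) → no; 4× C (H3) → no; 1× Br (H0) → no; 1× C (H2) → no.
That gives 4 matching atoms.

4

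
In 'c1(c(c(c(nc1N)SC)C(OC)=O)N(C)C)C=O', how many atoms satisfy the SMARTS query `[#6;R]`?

The query [#6;R] means: carbon that is part of a ring.
Check the 18 heavy atoms by environment: 1× n (aromatic, in 6-ring) → no; 5× c (aromatic, in 6-ring) → match; 6× C (acyclic) → no; 3× O (acyclic) → no; 2× N (acyclic) → no; 1× S (acyclic) → no.
That gives 5 matching atoms.

5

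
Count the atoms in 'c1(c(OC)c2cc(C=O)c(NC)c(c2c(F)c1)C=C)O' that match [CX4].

Check the 20 heavy atoms by environment: 10× c (aromatic, X3) → no; 3× C (X3) → no; 1× O (X1) → no; 2× O (X2) → no; 2× C (X4) → match; 1× N (X3) → no; 1× F (X1) → no.
That gives 2 matching atoms.

2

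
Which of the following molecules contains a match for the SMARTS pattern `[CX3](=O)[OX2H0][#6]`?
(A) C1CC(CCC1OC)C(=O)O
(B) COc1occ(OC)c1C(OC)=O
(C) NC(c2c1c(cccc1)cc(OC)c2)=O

B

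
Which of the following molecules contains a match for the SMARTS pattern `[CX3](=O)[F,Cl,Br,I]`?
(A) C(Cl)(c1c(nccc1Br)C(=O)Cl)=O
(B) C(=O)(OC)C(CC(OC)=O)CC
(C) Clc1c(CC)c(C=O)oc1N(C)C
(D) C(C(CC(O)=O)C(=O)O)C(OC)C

[CX3](=O)[F,Cl,Br,I] describes a carbonyl carbon bonded to a halogen (an acyl halide).
(A) contains an acyl chloride (-C(=O)Cl), which satisfies every atom and bond constraint.
(B) has a methyl-ester group (-C(=O)OCH3) but the carbonyl is bonded to -O-C, not to a halogen.
(C) has a chloro substituent but the Cl is not on a carbonyl carbon.
(D) has a carboxylic acid group (-C(=O)OH) but the carbonyl is bonded to -OH, not to a halogen.
So the answer is (A).

A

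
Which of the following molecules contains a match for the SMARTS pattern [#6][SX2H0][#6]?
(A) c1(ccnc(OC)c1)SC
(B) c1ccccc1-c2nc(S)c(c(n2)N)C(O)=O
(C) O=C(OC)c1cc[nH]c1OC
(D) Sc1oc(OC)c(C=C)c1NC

A

[#6][SX2H0][#6] describes an aliphatic sulfur bridging two carbons with no H on the sulfur (a thioether).
(A) contains a methylthio ether (-SCH3), which satisfies every atom and bond constraint.
(B) has a thiol (-SH) but the sulfur has H1, not H0 bridging two carbons.
(C) has a methoxy ether (-OCH3) but the bridging atom is O, not S.
(D) has a thiol (-SH) but the sulfur has H1, not H0 bridging two carbons.
So the answer is (A).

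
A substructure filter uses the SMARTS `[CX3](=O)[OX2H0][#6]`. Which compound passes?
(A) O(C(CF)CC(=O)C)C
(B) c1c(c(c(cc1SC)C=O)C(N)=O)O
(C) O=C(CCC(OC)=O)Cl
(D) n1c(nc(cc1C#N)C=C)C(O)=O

[CX3](=O)[OX2H0][#6] describes a carbonyl carbon bonded to an oxygen that is itself bonded to carbon (no H on that O) (an ester).
(A) has a methoxy ether (-OCH3) but the ether oxygen is not adjacent to a C=O carbon.
(B) has a primary amide (-C(=O)NH2) but the carbonyl is bonded to N, not to an O-C linkage.
(C) contains a methyl-ester group (-C(=O)OCH3), which satisfies every atom and bond constraint.
(D) has a carboxylic acid group (-C(=O)OH) but the singly-bonded O carries H (OX2H1, not H0).
So the answer is (C).

C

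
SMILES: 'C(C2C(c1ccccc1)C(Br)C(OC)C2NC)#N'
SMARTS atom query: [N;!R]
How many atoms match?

The query [N;!R] means: aliphatic nitrogen not in a ring.
Check the 18 heavy atoms by environment: 5× C (in 5-ring) → no; 2× N (acyclic) → match; 3× C (acyclic) → no; 1× Br (acyclic) → no; 6× c (aromatic, in 6-ring) → no; 1× O (acyclic) → no.
That gives 2 matching atoms.

2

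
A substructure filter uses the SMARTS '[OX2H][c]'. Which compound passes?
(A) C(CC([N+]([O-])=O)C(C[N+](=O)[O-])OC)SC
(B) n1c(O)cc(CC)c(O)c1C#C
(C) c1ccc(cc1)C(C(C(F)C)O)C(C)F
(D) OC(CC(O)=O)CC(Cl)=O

B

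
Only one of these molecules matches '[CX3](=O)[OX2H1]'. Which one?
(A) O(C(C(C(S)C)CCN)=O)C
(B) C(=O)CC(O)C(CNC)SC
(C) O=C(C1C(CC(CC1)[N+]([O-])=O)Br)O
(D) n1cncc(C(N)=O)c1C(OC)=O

C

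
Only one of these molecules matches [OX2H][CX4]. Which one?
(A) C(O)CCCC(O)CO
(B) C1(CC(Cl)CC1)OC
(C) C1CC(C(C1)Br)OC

[OX2H][CX4] describes a hydroxyl oxygen bound to an sp3 (X4) carbon (an aliphatic alcohol).
(A) contains a hydroxyl group (-OH), which satisfies every atom and bond constraint.
(B) has a methoxy ether (-OCH3) but the oxygen has H0 (ether), not H1.
(C) has a methoxy ether (-OCH3) but the oxygen has H0 (ether), not H1.
So the answer is (A).

A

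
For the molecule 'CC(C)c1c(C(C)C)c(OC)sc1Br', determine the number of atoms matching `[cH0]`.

4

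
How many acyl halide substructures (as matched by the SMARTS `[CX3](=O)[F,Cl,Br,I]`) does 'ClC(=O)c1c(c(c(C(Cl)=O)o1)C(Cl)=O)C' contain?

[CX3](=O)[F,Cl,Br,I] is the SMARTS for an acyl halide: a carbonyl carbon bonded to a halogen.
The molecule carries 3 separate instances of an acyl chloride (-C(=O)Cl) meeting every constraint; each maps to a distinct set of atoms, giving 3 matches.

3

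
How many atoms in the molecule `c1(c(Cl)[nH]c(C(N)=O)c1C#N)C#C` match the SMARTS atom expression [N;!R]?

The query [N;!R] means: aliphatic nitrogen not in a ring.
Check the 13 heavy atoms by environment: 1× n (aromatic, in 5-ring) → no; 4× c (aromatic, in 5-ring) → no; 1× Cl (acyclic) → no; 4× C (acyclic) → no; 2× N (acyclic) → match; 1× O (acyclic) → no.
That gives 2 matching atoms.

2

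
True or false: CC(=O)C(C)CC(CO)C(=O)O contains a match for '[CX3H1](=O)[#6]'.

False

The pattern [CX3H1](=O)[#6] describes an sp2 carbon with one H, double-bonded to O and single-bonded to carbon — an aldehyde.
The closest candidate here is an acetyl/ketone group (-C(=O)CH3), but the carbonyl carbon has H0 (two carbon neighbours), not H1. No other fragment satisfies the full query, so there is no match.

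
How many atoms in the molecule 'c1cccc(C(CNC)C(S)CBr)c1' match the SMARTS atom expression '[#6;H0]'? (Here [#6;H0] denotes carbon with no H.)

The query [#6;H0] means: any carbon with no attached hydrogen.
Check the 14 heavy atoms by environment: 2× C (H2) → no; 2× C (H1) → no; 1× S (H1) → no; 1× Br (H0) → no; 1× c (aromatic, H0) → match; 5× c (aromatic, H1) → no; 1× N (H1) → no; 1× C (H3) → no.
That gives 1 matching atom.

1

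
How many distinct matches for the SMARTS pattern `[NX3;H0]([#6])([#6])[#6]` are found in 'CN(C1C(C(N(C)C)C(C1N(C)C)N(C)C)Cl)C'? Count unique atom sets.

[NX3;H0]([#6])([#6])[#6] is the SMARTS for a tertiary amine: a trivalent nitrogen with no H, bonded to three carbons.
The molecule carries 4 separate instances of a dimethylamino group (-N(CH3)2) meeting every constraint; each maps to a distinct set of atoms, giving 4 matches.

4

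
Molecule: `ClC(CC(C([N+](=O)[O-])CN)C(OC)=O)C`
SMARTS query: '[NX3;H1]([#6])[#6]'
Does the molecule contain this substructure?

No

The pattern [NX3;H1]([#6])[#6] describes a trivalent nitrogen with one H, bonded to two carbons — a secondary amine.
The closest candidate here is a primary amino group (-NH2), but the nitrogen has H2 and only one carbon neighbour. No other fragment satisfies the full query, so there is no match.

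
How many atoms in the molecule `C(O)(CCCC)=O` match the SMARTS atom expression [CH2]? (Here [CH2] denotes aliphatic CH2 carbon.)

The query [CH2] means: aliphatic carbon with exactly two hydrogens.
Check the 7 heavy atoms by environment: 3× C (H2) → match; 1× C (H3) → no; 1× C (H0) → no; 1× O (H0) → no; 1× O (H1) → no.
That gives 3 matching atoms.

3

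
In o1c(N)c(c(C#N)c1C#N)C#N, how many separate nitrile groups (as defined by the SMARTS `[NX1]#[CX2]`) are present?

3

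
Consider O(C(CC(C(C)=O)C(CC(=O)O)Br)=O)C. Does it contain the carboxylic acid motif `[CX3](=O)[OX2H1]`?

The pattern [CX3](=O)[OX2H1] describes an sp2 carbon double-bonded to O and single-bonded to an -OH oxygen — a carboxylic acid.
The molecule carries a carboxylic acid group (-C(=O)OH), whose atoms satisfy every constraint of the query, so the pattern matches.

Yes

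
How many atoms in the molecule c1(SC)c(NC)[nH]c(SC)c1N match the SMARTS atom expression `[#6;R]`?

4

Check the 12 heavy atoms by environment: 1× n (aromatic, in 5-ring) → no; 4× c (aromatic, in 5-ring) → match; 2× S (acyclic) → no; 3× C (acyclic) → no; 2× N (acyclic) → no.
That gives 4 matching atoms.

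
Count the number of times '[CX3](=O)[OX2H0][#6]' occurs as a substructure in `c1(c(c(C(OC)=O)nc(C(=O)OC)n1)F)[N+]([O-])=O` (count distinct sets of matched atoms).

2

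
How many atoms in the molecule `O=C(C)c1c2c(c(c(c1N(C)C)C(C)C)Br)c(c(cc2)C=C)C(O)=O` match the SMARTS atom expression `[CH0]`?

2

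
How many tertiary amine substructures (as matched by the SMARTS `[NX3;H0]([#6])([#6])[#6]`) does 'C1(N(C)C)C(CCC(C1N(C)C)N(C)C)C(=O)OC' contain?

[NX3;H0]([#6])([#6])[#6] is the SMARTS for a tertiary amine: a trivalent nitrogen with no H, bonded to three carbons.
The molecule carries 3 separate instances of a dimethylamino group (-N(CH3)2) meeting every constraint; each maps to a distinct set of atoms, giving 3 matches.

3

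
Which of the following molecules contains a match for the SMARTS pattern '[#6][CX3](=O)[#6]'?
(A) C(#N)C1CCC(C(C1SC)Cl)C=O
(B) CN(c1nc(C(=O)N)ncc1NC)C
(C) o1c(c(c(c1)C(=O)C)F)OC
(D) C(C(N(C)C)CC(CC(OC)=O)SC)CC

C

[#6][CX3](=O)[#6] describes a carbonyl carbon (no H) flanked by two carbons (a ketone).
(A) has an aldehyde (-CHO) but the carbonyl carbon has H1, so it is not flanked by two carbons.
(B) has a primary amide (-C(=O)NH2) but one neighbour of the carbonyl carbon is N, not C.
(C) contains an acetyl/ketone group (-C(=O)CH3), which satisfies every atom and bond constraint.
(D) has a methyl-ester group (-C(=O)OCH3) but one neighbour of the carbonyl carbon is O, not C.
So the answer is (C).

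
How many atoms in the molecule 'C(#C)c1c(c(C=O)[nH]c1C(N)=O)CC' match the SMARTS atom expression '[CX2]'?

2

Check the 14 heavy atoms by environment: 1× n (aromatic, X3) → no; 4× c (aromatic, X3) → no; 2× C (X4) → no; 2× C (X3) → no; 2× O (X1) → no; 1× N (X3) → no; 2× C (X2) → match.
That gives 2 matching atoms.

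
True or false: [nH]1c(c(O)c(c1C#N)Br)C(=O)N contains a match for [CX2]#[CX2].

The pattern [CX2]#[CX2] describes a carbon-carbon triple bond — an alkyne.
The closest candidate here is a nitrile (-C#N), but the triple bond is C#N, not C#C. No other fragment satisfies the full query, so there is no match.

False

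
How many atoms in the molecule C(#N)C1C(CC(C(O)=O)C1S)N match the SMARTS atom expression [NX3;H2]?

1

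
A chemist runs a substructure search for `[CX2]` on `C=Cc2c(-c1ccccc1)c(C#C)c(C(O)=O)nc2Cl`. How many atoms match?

2

The query [CX2] means: C with X2: aliphatic carbon with exactly 2 total connections.
Check the 20 heavy atoms by environment: 1× n (aromatic, X2) → no; 11× c (aromatic, X3) → no; 2× C (X2) → match; 3× C (X3) → no; 1× O (X1) → no; 1× O (X2) → no; 1× Cl (X1) → no.
That gives 2 matching atoms.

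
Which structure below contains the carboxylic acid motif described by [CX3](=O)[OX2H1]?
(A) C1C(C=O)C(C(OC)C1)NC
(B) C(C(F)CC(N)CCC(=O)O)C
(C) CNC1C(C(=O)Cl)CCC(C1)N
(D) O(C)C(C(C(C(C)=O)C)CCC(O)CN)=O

B

[CX3](=O)[OX2H1] describes an sp2 carbon double-bonded to O and single-bonded to an -OH oxygen (a carboxylic acid).
(A) has an aldehyde (-CHO) but there is no singly-bonded oxygen on the carbonyl carbon.
(B) contains a carboxylic acid group (-C(=O)OH), which satisfies every atom and bond constraint.
(C) has an acyl chloride (-C(=O)Cl) but the carbonyl is bonded to Cl, not to an -OH oxygen.
(D) has a methyl-ester group (-C(=O)OCH3) but the singly-bonded O has no H (OX2H0, not OX2H1).
So the answer is (B).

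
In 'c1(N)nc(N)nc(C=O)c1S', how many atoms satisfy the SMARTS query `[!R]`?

5

Check the 11 heavy atoms by environment: 2× n (aromatic, in 6-ring) → no; 4× c (aromatic, in 6-ring) → no; 2× N (acyclic) → match; 1× C (acyclic) → match; 1× O (acyclic) → match; 1× S (acyclic) → match.
Summing the matching environments: 2 + 1 + 1 + 1 = 5 matching atoms.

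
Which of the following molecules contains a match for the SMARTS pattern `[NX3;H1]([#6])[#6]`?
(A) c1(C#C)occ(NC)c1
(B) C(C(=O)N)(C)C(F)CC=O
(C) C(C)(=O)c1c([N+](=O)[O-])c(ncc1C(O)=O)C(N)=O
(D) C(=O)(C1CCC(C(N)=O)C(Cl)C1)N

[NX3;H1]([#6])[#6] describes a trivalent nitrogen with one H, bonded to two carbons (a secondary amine).
(A) contains an N-methylamino group (-NHCH3), which satisfies every atom and bond constraint.
(B) has a primary amide (-C(=O)NH2) but the -C(=O)NH2 nitrogen has H2, not H1.
(C) has a primary amide (-C(=O)NH2) but the -C(=O)NH2 nitrogen has H2, not H1.
(D) has a primary amide (-C(=O)NH2) but the -C(=O)NH2 nitrogen has H2, not H1.
So the answer is (A).

A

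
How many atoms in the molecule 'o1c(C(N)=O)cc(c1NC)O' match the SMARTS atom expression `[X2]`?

Check the 11 heavy atoms by environment: 1× o (aromatic, X2) → match; 4× c (aromatic, X3) → no; 1× C (X3) → no; 1× O (X1) → no; 2× N (X3) → no; 1× C (X4) → no; 1× O (X2) → match.
Summing the matching environments: 1 + 1 = 2 matching atoms.

2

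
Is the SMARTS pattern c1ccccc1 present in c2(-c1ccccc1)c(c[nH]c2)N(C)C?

Yes

The pattern c1ccccc1 describes six aromatic carbons in a ring — a benzene ring.
The molecule carries a phenyl ring, whose atoms satisfy every constraint of the query, so the pattern matches.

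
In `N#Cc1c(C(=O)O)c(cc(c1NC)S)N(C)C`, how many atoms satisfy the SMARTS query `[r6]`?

The query [r6] means: r6 matches atoms in a six-membered ring.
Check the 17 heavy atoms by environment: 6× c (aromatic, in 6-ring) → match; 3× N (acyclic) → no; 5× C (acyclic) → no; 2× O (acyclic) → no; 1× S (acyclic) → no.
That gives 6 matching atoms.

6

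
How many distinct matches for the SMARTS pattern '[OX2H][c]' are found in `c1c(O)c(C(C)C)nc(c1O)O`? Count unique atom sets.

3

[OX2H][c] is the SMARTS for a phenol: a hydroxyl oxygen attached to an aromatic carbon.
The molecule carries 3 separate instances of a hydroxyl group (-OH) meeting every constraint; each maps to a distinct set of atoms, giving 3 matches.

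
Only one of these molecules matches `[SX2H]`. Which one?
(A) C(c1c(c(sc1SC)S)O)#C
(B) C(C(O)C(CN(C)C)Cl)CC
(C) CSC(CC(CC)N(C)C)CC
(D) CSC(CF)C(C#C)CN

A

[SX2H] describes an aliphatic sulfur with two connections, one being H (a thiol).
(A) contains a thiol (-SH), which satisfies every atom and bond constraint.
(B) has a hydroxyl group (-OH) but it is an -OH, not an -SH.
(C) has a methylthio ether (-SCH3) but the sulfur has H0 (bonded to two carbons), not H1.
(D) has a methylthio ether (-SCH3) but the sulfur has H0 (bonded to two carbons), not H1.
So the answer is (A).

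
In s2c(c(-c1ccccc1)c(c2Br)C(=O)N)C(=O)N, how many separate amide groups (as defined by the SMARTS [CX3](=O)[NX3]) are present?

2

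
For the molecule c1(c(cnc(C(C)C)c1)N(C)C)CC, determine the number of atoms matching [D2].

4

The query [D2] means: atom with exactly two heavy-atom neighbours.
Check the 14 heavy atoms by environment: 1× n (aromatic, D2) → match; 3× c (aromatic, D3) → no; 2× c (aromatic, D2) → match; 1× N (D3) → no; 5× C (D1) → no; 1× C (D2) → match; 1× C (D3) → no.
Summing the matching environments: 1 + 2 + 1 = 4 matching atoms.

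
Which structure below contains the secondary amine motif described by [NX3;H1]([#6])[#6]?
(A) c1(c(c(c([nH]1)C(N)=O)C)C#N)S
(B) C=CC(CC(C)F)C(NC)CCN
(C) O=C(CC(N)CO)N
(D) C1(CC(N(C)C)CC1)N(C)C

[NX3;H1]([#6])[#6] describes a trivalent nitrogen with one H, bonded to two carbons (a secondary amine).
(A) has a primary amide (-C(=O)NH2) but the -C(=O)NH2 nitrogen has H2, not H1.
(B) contains an N-methylamino group (-NHCH3), which satisfies every atom and bond constraint.
(C) has a primary amide (-C(=O)NH2) but the -C(=O)NH2 nitrogen has H2, not H1.
(D) has a dimethylamino group (-N(CH3)2) but the nitrogen has H0, not H1.
So the answer is (B).

B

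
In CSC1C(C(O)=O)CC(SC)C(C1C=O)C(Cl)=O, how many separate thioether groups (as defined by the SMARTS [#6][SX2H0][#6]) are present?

[#6][SX2H0][#6] is the SMARTS for a thioether: an aliphatic sulfur bridging two carbons with no H on the sulfur.
The molecule carries 2 separate instances of a methylthio ether (-SCH3) meeting every constraint; each maps to a distinct set of atoms, giving 2 matches.

2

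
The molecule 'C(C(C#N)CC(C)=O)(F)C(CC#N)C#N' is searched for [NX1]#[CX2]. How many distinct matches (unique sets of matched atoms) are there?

3

[NX1]#[CX2] is the SMARTS for a nitrile: a nitrogen triple-bonded to a two-connected carbon.
The molecule carries 3 separate instances of a nitrile (-C#N) meeting every constraint; each maps to a distinct set of atoms, giving 3 matches.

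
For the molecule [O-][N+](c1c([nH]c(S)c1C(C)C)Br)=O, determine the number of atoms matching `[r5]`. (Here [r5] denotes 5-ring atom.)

Check the 13 heavy atoms by environment: 1× n (aromatic, in 5-ring) → match; 4× c (aromatic, in 5-ring) → match; 1× S (acyclic) → no; 1× N (charge +1, acyclic) → no; 1× O (charge -1, acyclic) → no; 1× O (acyclic) → no; 3× C (acyclic) → no; 1× Br (acyclic) → no.
Summing the matching environments: 1 + 4 = 5 matching atoms.

5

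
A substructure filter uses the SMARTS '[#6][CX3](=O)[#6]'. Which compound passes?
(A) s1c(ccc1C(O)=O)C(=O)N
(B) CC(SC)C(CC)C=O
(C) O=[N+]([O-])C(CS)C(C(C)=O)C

[#6][CX3](=O)[#6] describes a carbonyl carbon (no H) flanked by two carbons (a ketone).
(A) has a primary amide (-C(=O)NH2) but one neighbour of the carbonyl carbon is N, not C.
(B) has an aldehyde (-CHO) but the carbonyl carbon has H1, so it is not flanked by two carbons.
(C) contains an acetyl/ketone group (-C(=O)CH3), which satisfies every atom and bond constraint.
So the answer is (C).

C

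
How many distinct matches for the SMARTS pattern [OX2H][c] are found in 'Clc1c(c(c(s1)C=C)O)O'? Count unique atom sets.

2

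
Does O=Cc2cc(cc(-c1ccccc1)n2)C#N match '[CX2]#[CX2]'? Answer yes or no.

No

The pattern [CX2]#[CX2] describes a carbon-carbon triple bond — an alkyne.
The closest candidate here is a nitrile (-C#N), but the triple bond is C#N, not C#C. No other fragment satisfies the full query, so there is no match.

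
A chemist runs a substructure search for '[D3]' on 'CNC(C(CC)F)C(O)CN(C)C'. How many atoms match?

The query [D3] means: atom with exactly three heavy-atom neighbours.
Check the 13 heavy atoms by environment: 2× C (D2) → no; 3× C (D3) → match; 1× N (D3) → match; 4× C (D1) → no; 1× F (D1) → no; 1× N (D2) → no; 1× O (D1) → no.
Summing the matching environments: 3 + 1 = 4 matching atoms.

4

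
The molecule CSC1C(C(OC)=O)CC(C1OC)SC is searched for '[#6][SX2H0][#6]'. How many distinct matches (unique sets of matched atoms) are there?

2

[#6][SX2H0][#6] is the SMARTS for a thioether: an aliphatic sulfur bridging two carbons with no H on the sulfur.
The molecule carries 2 separate instances of a methylthio ether (-SCH3) meeting every constraint; each maps to a distinct set of atoms, giving 2 matches.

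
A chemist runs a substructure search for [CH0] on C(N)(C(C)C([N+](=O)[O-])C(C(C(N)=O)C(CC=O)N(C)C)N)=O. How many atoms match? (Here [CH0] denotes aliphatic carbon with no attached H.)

The query [CH0] means: aliphatic carbon with no attached hydrogen.
Check the 22 heavy atoms by environment: 1× C (H2) → no; 6× C (H1) → no; 3× C (H3) → no; 1× N (charge +1, H0) → no; 1× O (charge -1, H0) → no; 4× O (H0) → no; 2× C (H0) → match; 3× N (H2) → no; 1× N (H0) → no.
That gives 2 matching atoms.

2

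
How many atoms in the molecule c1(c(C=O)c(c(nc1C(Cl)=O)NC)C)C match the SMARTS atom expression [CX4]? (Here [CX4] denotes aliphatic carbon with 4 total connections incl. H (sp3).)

3

Check the 15 heavy atoms by environment: 1× n (aromatic, X2) → no; 5× c (aromatic, X3) → no; 2× C (X3) → no; 2× O (X1) → no; 1× Cl (X1) → no; 3× C (X4) → match; 1× N (X3) → no.
That gives 3 matching atoms.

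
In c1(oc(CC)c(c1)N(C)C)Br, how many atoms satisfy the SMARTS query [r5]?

5

The query [r5] means: r5 matches atoms in a five-membered ring.
Check the 11 heavy atoms by environment: 1× o (aromatic, in 5-ring) → match; 4× c (aromatic, in 5-ring) → match; 4× C (acyclic) → no; 1× Br (acyclic) → no; 1× N (acyclic) → no.
Summing the matching environments: 1 + 4 = 5 matching atoms.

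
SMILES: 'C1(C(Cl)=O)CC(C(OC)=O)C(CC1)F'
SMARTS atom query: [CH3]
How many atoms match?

1

The query [CH3] means: aliphatic carbon with exactly three hydrogens.
Check the 14 heavy atoms by environment: 3× C (H2) → no; 3× C (H1) → no; 2× C (H0) → no; 3× O (H0) → no; 1× Cl (H0) → no; 1× C (H3) → match; 1× F (H0) → no.
That gives 1 matching atom.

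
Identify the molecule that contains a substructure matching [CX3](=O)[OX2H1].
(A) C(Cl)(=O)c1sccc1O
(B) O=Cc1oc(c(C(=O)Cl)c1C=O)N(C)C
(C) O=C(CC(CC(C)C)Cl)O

[CX3](=O)[OX2H1] describes an sp2 carbon double-bonded to O and single-bonded to an -OH oxygen (a carboxylic acid).
(A) has an acyl chloride (-C(=O)Cl) but the carbonyl is bonded to Cl, not to an -OH oxygen.
(B) has an aldehyde (-CHO) but there is no singly-bonded oxygen on the carbonyl carbon.
(C) contains a carboxylic acid group (-C(=O)OH), which satisfies every atom and bond constraint.
So the answer is (C).

C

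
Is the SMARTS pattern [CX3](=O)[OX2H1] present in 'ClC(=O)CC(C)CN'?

No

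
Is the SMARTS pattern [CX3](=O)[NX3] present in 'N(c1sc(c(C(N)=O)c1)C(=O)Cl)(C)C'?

Yes

The pattern [CX3](=O)[NX3] describes a carbonyl carbon bonded to a trivalent nitrogen — an amide.
The molecule carries a primary amide (-C(=O)NH2), whose atoms satisfy every constraint of the query, so the pattern matches.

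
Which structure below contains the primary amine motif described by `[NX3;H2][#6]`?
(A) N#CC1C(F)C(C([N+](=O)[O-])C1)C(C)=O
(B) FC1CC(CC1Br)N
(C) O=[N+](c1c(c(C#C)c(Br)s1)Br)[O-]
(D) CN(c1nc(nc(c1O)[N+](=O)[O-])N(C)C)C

B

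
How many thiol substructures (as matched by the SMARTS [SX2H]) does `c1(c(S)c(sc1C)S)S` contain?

[SX2H] is the SMARTS for a thiol: an aliphatic sulfur with two connections, one being H.
The molecule carries 3 separate instances of a thiol (-SH) meeting every constraint; each maps to a distinct set of atoms, giving 3 matches.

3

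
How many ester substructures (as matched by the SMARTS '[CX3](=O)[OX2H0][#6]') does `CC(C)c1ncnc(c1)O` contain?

0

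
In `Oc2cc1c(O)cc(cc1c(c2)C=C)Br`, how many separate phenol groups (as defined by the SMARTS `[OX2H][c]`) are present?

2

[OX2H][c] is the SMARTS for a phenol: a hydroxyl oxygen attached to an aromatic carbon.
The molecule carries 2 separate instances of a hydroxyl group (-OH) meeting every constraint; each maps to a distinct set of atoms, giving 2 matches.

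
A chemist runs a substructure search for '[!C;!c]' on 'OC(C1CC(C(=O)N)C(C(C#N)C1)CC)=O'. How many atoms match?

5

The query [!C;!c] means: neither aliphatic nor aromatic carbon — same as [!#6].
Check the 16 heavy atoms by environment: 11× C → no; 2× N → match; 3× O → match.
Summing the matching environments: 2 + 3 = 5 matching atoms.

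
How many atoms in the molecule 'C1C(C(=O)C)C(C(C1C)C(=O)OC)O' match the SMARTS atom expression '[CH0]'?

2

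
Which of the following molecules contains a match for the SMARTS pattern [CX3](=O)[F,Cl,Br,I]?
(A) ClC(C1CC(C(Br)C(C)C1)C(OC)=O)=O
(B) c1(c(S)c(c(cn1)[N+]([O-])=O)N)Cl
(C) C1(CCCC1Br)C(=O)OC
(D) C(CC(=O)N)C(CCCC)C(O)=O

[CX3](=O)[F,Cl,Br,I] describes a carbonyl carbon bonded to a halogen (an acyl halide).
(A) contains an acyl chloride (-C(=O)Cl), which satisfies every atom and bond constraint.
(B) has a chloro substituent but the Cl is not on a carbonyl carbon.
(C) has a methyl-ester group (-C(=O)OCH3) but the carbonyl is bonded to -O-C, not to a halogen.
(D) has a carboxylic acid group (-C(=O)OH) but the carbonyl is bonded to -OH, not to a halogen.
So the answer is (A).

A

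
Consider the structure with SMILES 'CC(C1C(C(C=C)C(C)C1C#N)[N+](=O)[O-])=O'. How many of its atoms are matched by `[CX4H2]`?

0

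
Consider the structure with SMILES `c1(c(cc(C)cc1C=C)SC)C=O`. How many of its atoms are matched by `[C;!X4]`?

3

The query [C;!X4] means: aliphatic carbon that does not have four total connections.
Check the 13 heavy atoms by environment: 6× c (aromatic, X3) → no; 1× S (X2) → no; 2× C (X4) → no; 3× C (X3) → match; 1× O (X1) → no.
That gives 3 matching atoms.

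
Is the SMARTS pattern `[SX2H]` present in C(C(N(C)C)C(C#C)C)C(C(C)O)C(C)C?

No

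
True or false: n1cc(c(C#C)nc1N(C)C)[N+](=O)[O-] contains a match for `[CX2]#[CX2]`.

The pattern [CX2]#[CX2] describes a carbon-carbon triple bond — an alkyne.
The molecule carries an ethynyl group (-C#CH), whose atoms satisfy every constraint of the query, so the pattern matches.

True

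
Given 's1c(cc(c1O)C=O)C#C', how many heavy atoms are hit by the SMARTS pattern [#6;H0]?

4

The query [#6;H0] means: any carbon with no attached hydrogen.
Check the 10 heavy atoms by environment: 1× s (aromatic, H0) → no; 3× c (aromatic, H0) → match; 1× c (aromatic, H1) → no; 1× O (H1) → no; 2× C (H1) → no; 1× O (H0) → no; 1× C (H0) → match.
Summing the matching environments: 3 + 1 = 4 matching atoms.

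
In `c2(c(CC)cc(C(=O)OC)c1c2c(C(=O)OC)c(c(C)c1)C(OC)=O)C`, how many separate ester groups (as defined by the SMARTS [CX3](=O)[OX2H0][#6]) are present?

3

[CX3](=O)[OX2H0][#6] is the SMARTS for an ester: a carbonyl carbon bonded to an oxygen that is itself bonded to carbon (no H on that O).
The molecule carries 3 separate instances of a methyl-ester group (-C(=O)OCH3) meeting every constraint; each maps to a distinct set of atoms, giving 3 matches.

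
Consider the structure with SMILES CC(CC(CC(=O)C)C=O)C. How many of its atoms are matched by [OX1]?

2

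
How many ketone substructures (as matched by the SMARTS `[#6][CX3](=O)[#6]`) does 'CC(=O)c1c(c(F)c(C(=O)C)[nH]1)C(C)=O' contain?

[#6][CX3](=O)[#6] is the SMARTS for a ketone: a carbonyl carbon (no H) flanked by two carbons.
The molecule carries 3 separate instances of an acetyl/ketone group (-C(=O)CH3) meeting every constraint; each maps to a distinct set of atoms, giving 3 matches.

3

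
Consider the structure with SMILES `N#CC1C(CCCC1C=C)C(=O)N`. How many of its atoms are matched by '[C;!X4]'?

The query [C;!X4] means: aliphatic carbon that does not have four total connections.
Check the 13 heavy atoms by environment: 6× C (X4) → no; 3× C (X3) → match; 1× O (X1) → no; 1× N (X3) → no; 1× C (X2) → match; 1× N (X1) → no.
Summing the matching environments: 3 + 1 = 4 matching atoms.

4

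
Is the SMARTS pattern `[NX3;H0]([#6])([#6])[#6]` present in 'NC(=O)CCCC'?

No

The pattern [NX3;H0]([#6])([#6])[#6] describes a trivalent nitrogen with no H, bonded to three carbons — a tertiary amine.
The closest candidate here is a primary amide (-C(=O)NH2), but the amide nitrogen has H2 and only one carbon neighbour. No other fragment satisfies the full query, so there is no match.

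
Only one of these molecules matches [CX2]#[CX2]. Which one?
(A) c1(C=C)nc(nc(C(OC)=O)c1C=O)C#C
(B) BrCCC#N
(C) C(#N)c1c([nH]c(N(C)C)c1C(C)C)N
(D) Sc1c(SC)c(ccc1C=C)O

A

[CX2]#[CX2] describes a carbon-carbon triple bond (an alkyne).
(A) contains an ethynyl group (-C#CH), which satisfies every atom and bond constraint.
(B) has a nitrile (-C#N) but the triple bond is C#N, not C#C.
(C) has a nitrile (-C#N) but the triple bond is C#N, not C#C.
(D) has a vinyl group (-CH=CH2) but the C=C is a double bond; both carbons are CX3, not CX2.
So the answer is (A).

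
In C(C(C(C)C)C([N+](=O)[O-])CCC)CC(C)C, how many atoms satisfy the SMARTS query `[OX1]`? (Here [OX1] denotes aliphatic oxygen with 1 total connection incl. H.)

2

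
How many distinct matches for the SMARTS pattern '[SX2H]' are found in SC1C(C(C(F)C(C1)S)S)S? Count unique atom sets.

[SX2H] is the SMARTS for a thiol: an aliphatic sulfur with two connections, one being H.
The molecule carries 4 separate instances of a thiol (-SH) meeting every constraint; each maps to a distinct set of atoms, giving 4 matches.

4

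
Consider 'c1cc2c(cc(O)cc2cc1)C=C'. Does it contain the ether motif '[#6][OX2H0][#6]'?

No

The pattern [#6][OX2H0][#6] describes an aliphatic oxygen bridging two carbons with no H on the oxygen — an ether.
The closest candidate here is a hydroxyl group (-OH), but the oxygen has H1, not H0 bridging two carbons. No other fragment satisfies the full query, so there is no match.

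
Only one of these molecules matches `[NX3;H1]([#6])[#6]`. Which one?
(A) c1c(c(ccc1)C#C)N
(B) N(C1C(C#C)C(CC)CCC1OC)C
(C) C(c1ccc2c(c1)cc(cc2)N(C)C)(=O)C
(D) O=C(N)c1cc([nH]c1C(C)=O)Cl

[NX3;H1]([#6])[#6] describes a trivalent nitrogen with one H, bonded to two carbons (a secondary amine).
(A) has a primary amino group (-NH2) but the nitrogen has H2 and only one carbon neighbour.
(B) contains an N-methylamino group (-NHCH3), which satisfies every atom and bond constraint.
(C) has a dimethylamino group (-N(CH3)2) but the nitrogen has H0, not H1.
(D) has a primary amide (-C(=O)NH2) but the -C(=O)NH2 nitrogen has H2, not H1.
So the answer is (B).

B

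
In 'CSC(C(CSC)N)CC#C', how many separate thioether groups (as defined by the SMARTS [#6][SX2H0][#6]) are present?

2

[#6][SX2H0][#6] is the SMARTS for a thioether: an aliphatic sulfur bridging two carbons with no H on the sulfur.
The molecule carries 2 separate instances of a methylthio ether (-SCH3) meeting every constraint; each maps to a distinct set of atoms, giving 2 matches.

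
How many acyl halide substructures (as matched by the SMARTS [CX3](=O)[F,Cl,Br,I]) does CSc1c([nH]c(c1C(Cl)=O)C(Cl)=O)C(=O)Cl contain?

[CX3](=O)[F,Cl,Br,I] is the SMARTS for an acyl halide: a carbonyl carbon bonded to a halogen.
The molecule carries 3 separate instances of an acyl chloride (-C(=O)Cl) meeting every constraint; each maps to a distinct set of atoms, giving 3 matches.

3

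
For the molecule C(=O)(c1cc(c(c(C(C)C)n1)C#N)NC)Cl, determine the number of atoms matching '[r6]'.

6

The query [r6] means: r6 matches atoms in a six-membered ring.
Check the 16 heavy atoms by environment: 1× n (aromatic, in 6-ring) → match; 5× c (aromatic, in 6-ring) → match; 6× C (acyclic) → no; 2× N (acyclic) → no; 1× O (acyclic) → no; 1× Cl (acyclic) → no.
Summing the matching environments: 1 + 5 = 6 matching atoms.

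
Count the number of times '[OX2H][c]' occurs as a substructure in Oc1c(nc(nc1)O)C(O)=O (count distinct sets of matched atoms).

2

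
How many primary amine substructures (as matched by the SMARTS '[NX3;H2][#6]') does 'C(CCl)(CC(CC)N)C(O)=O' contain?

1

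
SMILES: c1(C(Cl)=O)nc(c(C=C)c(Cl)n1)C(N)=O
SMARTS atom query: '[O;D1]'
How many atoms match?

The query [O;D1] means: aliphatic oxygen bonded to exactly one heavy atom.
Check the 15 heavy atoms by environment: 2× n (aromatic, D2) → no; 4× c (aromatic, D3) → no; 2× C (D3) → no; 2× O (D1) → match; 1× N (D1) → no; 1× C (D2) → no; 1× C (D1) → no; 2× Cl (D1) → no.
That gives 2 matching atoms.

2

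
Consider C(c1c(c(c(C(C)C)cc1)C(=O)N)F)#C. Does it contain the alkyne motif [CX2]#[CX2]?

Yes

The pattern [CX2]#[CX2] describes a carbon-carbon triple bond — an alkyne.
The molecule carries an ethynyl group (-C#CH), whose atoms satisfy every constraint of the query, so the pattern matches.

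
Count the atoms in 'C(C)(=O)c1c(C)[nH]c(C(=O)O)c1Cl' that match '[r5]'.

Check the 13 heavy atoms by environment: 1× n (aromatic, in 5-ring) → match; 4× c (aromatic, in 5-ring) → match; 4× C (acyclic) → no; 3× O (acyclic) → no; 1× Cl (acyclic) → no.
Summing the matching environments: 1 + 4 = 5 matching atoms.

5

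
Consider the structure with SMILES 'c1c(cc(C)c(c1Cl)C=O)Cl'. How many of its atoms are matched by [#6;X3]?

The query [#6;X3] means: any carbon (aromatic or not) with three total connections.
Check the 11 heavy atoms by environment: 6× c (aromatic, X3) → match; 2× Cl (X1) → no; 1× C (X3) → match; 1× O (X1) → no; 1× C (X4) → no.
Summing the matching environments: 6 + 1 = 7 matching atoms.

7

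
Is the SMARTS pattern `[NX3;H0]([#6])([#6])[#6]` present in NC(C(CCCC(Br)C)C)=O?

No

The pattern [NX3;H0]([#6])([#6])[#6] describes a trivalent nitrogen with no H, bonded to three carbons — a tertiary amine.
The closest candidate here is a primary amide (-C(=O)NH2), but the amide nitrogen has H2 and only one carbon neighbour. No other fragment satisfies the full query, so there is no match.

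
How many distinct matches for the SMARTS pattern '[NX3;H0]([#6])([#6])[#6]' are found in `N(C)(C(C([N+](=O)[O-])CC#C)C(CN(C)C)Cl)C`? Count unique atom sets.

2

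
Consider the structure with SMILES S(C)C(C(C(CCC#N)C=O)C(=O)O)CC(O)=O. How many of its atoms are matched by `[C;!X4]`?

The query [C;!X4] means: aliphatic carbon that does not have four total connections.
Check the 18 heavy atoms by environment: 7× C (X4) → no; 3× C (X3) → match; 3× O (X1) → no; 2× O (X2) → no; 1× S (X2) → no; 1× C (X2) → match; 1× N (X1) → no.
Summing the matching environments: 3 + 1 = 4 matching atoms.

4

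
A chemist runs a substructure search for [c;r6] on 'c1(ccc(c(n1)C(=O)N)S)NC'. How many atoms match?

5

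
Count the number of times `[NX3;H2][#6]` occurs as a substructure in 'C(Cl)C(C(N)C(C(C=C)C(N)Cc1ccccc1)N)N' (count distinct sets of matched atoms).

[NX3;H2][#6] is the SMARTS for a primary amine: a trivalent nitrogen with two H attached to carbon.
The molecule carries 4 separate instances of a primary amino group (-NH2) meeting every constraint; each maps to a distinct set of atoms, giving 4 matches.

4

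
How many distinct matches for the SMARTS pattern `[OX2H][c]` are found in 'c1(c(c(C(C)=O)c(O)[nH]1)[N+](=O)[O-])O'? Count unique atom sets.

2

[OX2H][c] is the SMARTS for a phenol: a hydroxyl oxygen attached to an aromatic carbon.
The molecule carries 2 separate instances of a hydroxyl group (-OH) meeting every constraint; each maps to a distinct set of atoms, giving 2 matches.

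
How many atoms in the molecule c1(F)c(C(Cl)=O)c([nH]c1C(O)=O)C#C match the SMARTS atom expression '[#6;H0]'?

7

The query [#6;H0] means: any carbon with no attached hydrogen.
Check the 14 heavy atoms by environment: 1× n (aromatic, H1) → no; 4× c (aromatic, H0) → match; 3× C (H0) → match; 2× O (H0) → no; 1× O (H1) → no; 1× Cl (H0) → no; 1× F (H0) → no; 1× C (H1) → no.
Summing the matching environments: 4 + 3 = 7 matching atoms.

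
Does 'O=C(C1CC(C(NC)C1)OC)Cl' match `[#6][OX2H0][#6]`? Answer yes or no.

The pattern [#6][OX2H0][#6] describes an aliphatic oxygen bridging two carbons with no H on the oxygen — an ether.
The molecule carries a methoxy ether (-OCH3), whose atoms satisfy every constraint of the query, so the pattern matches.

Yes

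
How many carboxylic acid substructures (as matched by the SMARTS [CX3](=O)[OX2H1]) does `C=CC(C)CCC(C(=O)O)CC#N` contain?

[CX3](=O)[OX2H1] is the SMARTS for a carboxylic acid: an sp2 carbon double-bonded to O and single-bonded to an -OH oxygen.
Exactly one fragment in the molecule meets all constraints, giving 1 match.

1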